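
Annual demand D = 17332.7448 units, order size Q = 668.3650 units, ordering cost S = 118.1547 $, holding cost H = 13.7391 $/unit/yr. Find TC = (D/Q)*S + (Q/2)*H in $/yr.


Ordering cost = D*S/Q = 3064.1121
Holding cost = Q*H/2 = 4591.3668
TC = 3064.1121 + 4591.3668 = 7655.4789

7655.4789 $/yr


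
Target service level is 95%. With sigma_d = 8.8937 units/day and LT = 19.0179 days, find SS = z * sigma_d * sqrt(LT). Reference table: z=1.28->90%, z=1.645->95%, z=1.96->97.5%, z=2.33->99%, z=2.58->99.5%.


From the table, SL = 95% corresponds to z = 1.645
sqrt(LT) = sqrt(19.0179) = 4.3610
SS = 1.645 * 8.8937 * 4.3610 = 63.8013

63.8013 units


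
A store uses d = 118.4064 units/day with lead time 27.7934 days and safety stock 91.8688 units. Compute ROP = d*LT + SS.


d*LT = 118.4064 * 27.7934 = 3290.9164
ROP = 3290.9164 + 91.8688 = 3382.7852

3382.7852 units


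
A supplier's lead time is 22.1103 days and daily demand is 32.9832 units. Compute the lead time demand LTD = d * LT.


LTD = 32.9832 * 22.1103 = 729.2684

729.2684 units


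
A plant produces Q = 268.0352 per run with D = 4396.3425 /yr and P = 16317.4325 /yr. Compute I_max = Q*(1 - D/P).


D/P = 0.2694
1 - D/P = 0.7306
I_max = 268.0352 * 0.7306 = 195.8195

195.8195 units


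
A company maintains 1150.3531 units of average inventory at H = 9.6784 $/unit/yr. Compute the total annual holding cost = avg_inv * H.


Cost = 1150.3531 * 9.6784 = 11133.5774

11133.5774 $/yr


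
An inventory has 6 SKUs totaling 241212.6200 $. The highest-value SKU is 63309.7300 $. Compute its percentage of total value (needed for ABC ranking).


Top item = 63309.7300
Total = 241212.6200
Percentage = 63309.7300 / 241212.6200 * 100 = 26.2464

26.2464%


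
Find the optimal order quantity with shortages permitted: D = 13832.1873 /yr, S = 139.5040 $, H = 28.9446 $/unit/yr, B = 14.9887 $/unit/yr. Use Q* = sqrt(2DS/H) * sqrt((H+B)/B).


sqrt(2DS/H) = 365.1489
sqrt((H+B)/B) = 1.7120
Q* = 365.1489 * 1.7120 = 625.1510

625.1510 units


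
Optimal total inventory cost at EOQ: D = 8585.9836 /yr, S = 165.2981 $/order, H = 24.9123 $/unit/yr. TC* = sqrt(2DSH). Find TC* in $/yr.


2*D*S*H = 70713402.9011
TC* = sqrt(70713402.9011) = 8409.1262

8409.1262 $/yr


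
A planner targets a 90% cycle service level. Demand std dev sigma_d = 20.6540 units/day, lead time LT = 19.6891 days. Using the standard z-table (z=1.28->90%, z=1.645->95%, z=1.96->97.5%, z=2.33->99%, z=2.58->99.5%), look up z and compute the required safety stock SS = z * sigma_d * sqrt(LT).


From the table, SL = 90% corresponds to z = 1.28
sqrt(LT) = sqrt(19.6891) = 4.4372
SS = 1.28 * 20.6540 * 4.4372 = 117.3078

117.3078 units


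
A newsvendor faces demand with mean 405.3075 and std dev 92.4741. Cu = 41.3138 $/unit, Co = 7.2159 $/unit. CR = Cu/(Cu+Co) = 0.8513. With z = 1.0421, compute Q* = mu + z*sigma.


CR = Cu/(Cu+Co) = 41.3138/(41.3138+7.2159) = 0.8513
z = 1.0421
Q* = 405.3075 + 1.0421 * 92.4741 = 501.6748

501.6748 units


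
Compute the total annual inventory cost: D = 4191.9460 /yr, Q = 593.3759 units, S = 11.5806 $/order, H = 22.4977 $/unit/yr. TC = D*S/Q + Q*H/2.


Ordering cost = D*S/Q = 81.8120
Holding cost = Q*H/2 = 6674.7965
TC = 81.8120 + 6674.7965 = 6756.6085

6756.6085 $/yr


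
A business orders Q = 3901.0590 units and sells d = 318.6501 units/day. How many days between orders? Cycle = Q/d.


Cycle = 3901.0590 / 318.6501 = 12.2425

12.2425 days


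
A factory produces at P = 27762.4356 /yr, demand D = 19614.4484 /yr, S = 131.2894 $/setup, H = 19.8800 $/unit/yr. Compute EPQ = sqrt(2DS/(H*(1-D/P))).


1 - D/P = 1 - 0.7065 = 0.2935
H*(1-D/P) = 5.8346
2DS = 5150338.3235
EPQ = sqrt(882727.3944) = 939.5357

939.5357 units


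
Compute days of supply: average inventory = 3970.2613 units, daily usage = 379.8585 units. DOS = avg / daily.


DOS = 3970.2613 / 379.8585 = 10.4519

10.4519 days


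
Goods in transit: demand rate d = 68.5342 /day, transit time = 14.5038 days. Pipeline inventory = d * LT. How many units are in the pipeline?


Pipeline = 68.5342 * 14.5038 = 994.0063

994.0063 units


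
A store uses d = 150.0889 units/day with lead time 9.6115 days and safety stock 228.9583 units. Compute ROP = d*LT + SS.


d*LT = 150.0889 * 9.6115 = 1442.5795
ROP = 1442.5795 + 228.9583 = 1671.5378

1671.5378 units


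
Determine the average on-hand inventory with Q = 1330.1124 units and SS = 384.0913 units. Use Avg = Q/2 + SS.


Q/2 = 665.0562
Avg = 665.0562 + 384.0913 = 1049.1475

1049.1475 units


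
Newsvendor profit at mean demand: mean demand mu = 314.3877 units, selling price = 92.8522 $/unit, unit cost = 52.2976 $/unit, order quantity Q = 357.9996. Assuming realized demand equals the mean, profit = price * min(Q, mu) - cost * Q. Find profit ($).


Sales at mu = min(357.9996, 314.3877) = 314.3877
Revenue = 92.8522 * 314.3877 = 29191.5896
Total cost = 52.2976 * 357.9996 = 18722.5199
Profit = 29191.5896 - 18722.5199 = 10469.0697

10469.0697 $


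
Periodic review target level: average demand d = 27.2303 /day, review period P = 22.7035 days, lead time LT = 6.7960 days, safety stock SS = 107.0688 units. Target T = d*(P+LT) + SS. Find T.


P + LT = 29.4995
d*(P+LT) = 27.2303 * 29.4995 = 803.2802
T = 803.2802 + 107.0688 = 910.3490

910.3490 units


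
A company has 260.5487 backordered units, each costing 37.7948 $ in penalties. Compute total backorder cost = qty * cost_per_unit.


Total = 260.5487 * 37.7948 = 9847.3860

9847.3860 $


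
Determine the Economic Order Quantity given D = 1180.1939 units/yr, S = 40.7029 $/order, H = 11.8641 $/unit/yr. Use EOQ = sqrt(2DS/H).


2*D*S = 2 * 1180.1939 * 40.7029 = 96074.6286
2*D*S/H = 8097.9281
EOQ = sqrt(8097.9281) = 89.9885

89.9885 units


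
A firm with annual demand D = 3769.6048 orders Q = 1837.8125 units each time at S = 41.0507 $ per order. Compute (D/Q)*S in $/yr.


Number of orders = D/Q = 2.0511
Cost = 2.0511 * 41.0507 = 84.2006

84.2006 $/yr


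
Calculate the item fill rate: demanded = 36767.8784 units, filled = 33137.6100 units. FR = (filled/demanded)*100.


FR = 33137.6100 / 36767.8784 * 100 = 90.1265

90.1265%


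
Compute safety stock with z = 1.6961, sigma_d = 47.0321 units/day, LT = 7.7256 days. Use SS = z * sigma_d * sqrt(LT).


sqrt(LT) = sqrt(7.7256) = 2.7795
SS = 1.6961 * 47.0321 * 2.7795 = 221.7236

221.7236 units


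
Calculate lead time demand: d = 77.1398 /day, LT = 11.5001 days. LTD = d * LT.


LTD = 77.1398 * 11.5001 = 887.1154

887.1154 units


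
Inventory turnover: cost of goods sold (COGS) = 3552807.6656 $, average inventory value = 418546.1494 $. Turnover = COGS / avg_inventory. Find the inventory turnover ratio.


Turnover = 3552807.6656 / 418546.1494 = 8.4884

8.4884


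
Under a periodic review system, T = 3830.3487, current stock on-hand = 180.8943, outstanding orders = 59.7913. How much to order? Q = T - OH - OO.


Inventory position = OH + OO = 180.8943 + 59.7913 = 240.6856
Q = 3830.3487 - 240.6856 = 3589.6631

3589.6631 units


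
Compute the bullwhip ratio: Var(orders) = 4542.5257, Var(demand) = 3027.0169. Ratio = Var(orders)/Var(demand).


BW = 4542.5257 / 3027.0169 = 1.5007

1.5007


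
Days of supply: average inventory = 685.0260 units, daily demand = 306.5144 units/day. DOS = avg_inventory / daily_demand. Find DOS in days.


DOS = 685.0260 / 306.5144 = 2.2349

2.2349 days


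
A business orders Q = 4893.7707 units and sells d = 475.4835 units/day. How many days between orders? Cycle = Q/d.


Cycle = 4893.7707 / 475.4835 = 10.2922

10.2922 days


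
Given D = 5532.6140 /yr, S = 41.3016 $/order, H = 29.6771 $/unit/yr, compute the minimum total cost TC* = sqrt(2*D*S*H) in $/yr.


2*D*S*H = 13562779.5706
TC* = sqrt(13562779.5706) = 3682.7679

3682.7679 $/yr


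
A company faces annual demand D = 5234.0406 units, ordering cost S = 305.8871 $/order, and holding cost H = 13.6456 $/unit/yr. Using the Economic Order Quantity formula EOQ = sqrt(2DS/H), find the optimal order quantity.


2*D*S = 2 * 5234.0406 * 305.8871 = 3202051.0008
2*D*S/H = 234658.1316
EOQ = sqrt(234658.1316) = 484.4152

484.4152 units


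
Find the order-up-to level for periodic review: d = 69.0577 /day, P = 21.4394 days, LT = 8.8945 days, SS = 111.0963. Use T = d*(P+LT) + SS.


P + LT = 30.3339
d*(P+LT) = 69.0577 * 30.3339 = 2094.7894
T = 2094.7894 + 111.0963 = 2205.8857

2205.8857 units


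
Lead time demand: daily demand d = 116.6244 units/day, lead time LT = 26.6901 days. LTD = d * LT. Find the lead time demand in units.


LTD = 116.6244 * 26.6901 = 3112.7169

3112.7169 units


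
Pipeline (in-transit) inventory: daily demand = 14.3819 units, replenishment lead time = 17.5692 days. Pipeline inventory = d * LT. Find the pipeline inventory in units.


Pipeline = 14.3819 * 17.5692 = 252.6785

252.6785 units


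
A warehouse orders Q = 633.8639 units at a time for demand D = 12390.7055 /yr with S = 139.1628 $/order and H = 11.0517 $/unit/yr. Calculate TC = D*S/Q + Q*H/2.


Ordering cost = D*S/Q = 2720.3399
Holding cost = Q*H/2 = 3502.6368
TC = 2720.3399 + 3502.6368 = 6222.9768

6222.9768 $/yr


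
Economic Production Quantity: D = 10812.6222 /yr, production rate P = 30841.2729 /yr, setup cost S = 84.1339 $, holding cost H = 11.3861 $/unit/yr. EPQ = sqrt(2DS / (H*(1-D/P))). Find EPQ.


1 - D/P = 1 - 0.3506 = 0.6494
H*(1-D/P) = 7.3943
2DS = 1819416.1498
EPQ = sqrt(246058.0927) = 496.0424

496.0424 units


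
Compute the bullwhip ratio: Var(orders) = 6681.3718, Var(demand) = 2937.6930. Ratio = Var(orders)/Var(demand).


BW = 6681.3718 / 2937.6930 = 2.2744

2.2744


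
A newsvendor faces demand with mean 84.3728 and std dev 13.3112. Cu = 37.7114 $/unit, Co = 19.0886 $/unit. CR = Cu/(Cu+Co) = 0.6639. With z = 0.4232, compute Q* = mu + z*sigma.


CR = Cu/(Cu+Co) = 37.7114/(37.7114+19.0886) = 0.6639
z = 0.4232
Q* = 84.3728 + 0.4232 * 13.3112 = 90.0061

90.0061 units


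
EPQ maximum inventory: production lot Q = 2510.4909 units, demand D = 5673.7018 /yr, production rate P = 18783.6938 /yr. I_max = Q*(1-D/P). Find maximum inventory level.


D/P = 0.3021
1 - D/P = 0.6979
I_max = 2510.4909 * 0.6979 = 1752.1855

1752.1855 units


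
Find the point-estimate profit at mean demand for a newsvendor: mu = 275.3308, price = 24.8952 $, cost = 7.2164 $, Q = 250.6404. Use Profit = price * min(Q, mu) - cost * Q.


Sales at mu = min(250.6404, 275.3308) = 250.6404
Revenue = 24.8952 * 250.6404 = 6239.7429
Total cost = 7.2164 * 250.6404 = 1808.7214
Profit = 6239.7429 - 1808.7214 = 4431.0215

4431.0215 $


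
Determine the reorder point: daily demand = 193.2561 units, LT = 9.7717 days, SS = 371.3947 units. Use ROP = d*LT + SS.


d*LT = 193.2561 * 9.7717 = 1888.4406
ROP = 1888.4406 + 371.3947 = 2259.8353

2259.8353 units


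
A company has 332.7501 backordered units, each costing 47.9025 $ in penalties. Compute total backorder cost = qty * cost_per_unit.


Total = 332.7501 * 47.9025 = 15939.5617

15939.5617 $


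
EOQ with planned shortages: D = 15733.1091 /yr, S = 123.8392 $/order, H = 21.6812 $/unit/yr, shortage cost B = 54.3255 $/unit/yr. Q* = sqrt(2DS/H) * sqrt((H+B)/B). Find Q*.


sqrt(2DS/H) = 423.9452
sqrt((H+B)/B) = 1.1828
Q* = 423.9452 * 1.1828 = 501.4571

501.4571 units


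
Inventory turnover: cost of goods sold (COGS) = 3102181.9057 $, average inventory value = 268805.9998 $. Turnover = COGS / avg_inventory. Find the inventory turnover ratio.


Turnover = 3102181.9057 / 268805.9998 = 11.5406

11.5406


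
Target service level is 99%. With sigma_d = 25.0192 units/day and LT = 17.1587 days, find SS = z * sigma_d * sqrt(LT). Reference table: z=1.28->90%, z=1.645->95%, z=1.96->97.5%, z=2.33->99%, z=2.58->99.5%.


From the table, SL = 99% corresponds to z = 2.33
sqrt(LT) = sqrt(17.1587) = 4.1423
SS = 2.33 * 25.0192 * 4.1423 = 241.4746

241.4746 units


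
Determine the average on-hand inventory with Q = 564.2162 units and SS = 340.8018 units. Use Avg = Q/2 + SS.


Q/2 = 282.1081
Avg = 282.1081 + 340.8018 = 622.9099

622.9099 units


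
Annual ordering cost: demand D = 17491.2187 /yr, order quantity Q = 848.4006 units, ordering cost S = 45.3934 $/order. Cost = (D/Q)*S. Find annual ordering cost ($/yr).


Number of orders = D/Q = 20.6167
Cost = 20.6167 * 45.3934 = 935.8620

935.8620 $/yr


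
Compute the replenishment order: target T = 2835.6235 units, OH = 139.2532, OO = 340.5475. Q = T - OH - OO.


Inventory position = OH + OO = 139.2532 + 340.5475 = 479.8007
Q = 2835.6235 - 479.8007 = 2355.8228

2355.8228 units


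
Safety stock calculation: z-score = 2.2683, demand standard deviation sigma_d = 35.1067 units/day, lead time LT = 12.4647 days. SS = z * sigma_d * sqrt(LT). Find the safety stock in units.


sqrt(LT) = sqrt(12.4647) = 3.5305
SS = 2.2683 * 35.1067 * 3.5305 = 281.1457

281.1457 units


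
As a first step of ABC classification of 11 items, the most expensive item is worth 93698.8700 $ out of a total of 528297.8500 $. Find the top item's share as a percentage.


Top item = 93698.8700
Total = 528297.8500
Percentage = 93698.8700 / 528297.8500 * 100 = 17.7360

17.7360%


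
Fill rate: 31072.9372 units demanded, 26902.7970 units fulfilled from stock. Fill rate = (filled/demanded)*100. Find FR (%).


FR = 26902.7970 / 31072.9372 * 100 = 86.5795

86.5795%


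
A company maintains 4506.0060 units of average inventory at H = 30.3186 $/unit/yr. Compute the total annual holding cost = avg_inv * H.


Cost = 4506.0060 * 30.3186 = 136615.7935

136615.7935 $/yr


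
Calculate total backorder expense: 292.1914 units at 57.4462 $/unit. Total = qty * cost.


Total = 292.1914 * 57.4462 = 16785.2856

16785.2856 $


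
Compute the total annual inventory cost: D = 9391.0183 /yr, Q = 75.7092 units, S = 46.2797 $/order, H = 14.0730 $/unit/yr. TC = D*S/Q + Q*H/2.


Ordering cost = D*S/Q = 5740.5640
Holding cost = Q*H/2 = 532.7278
TC = 5740.5640 + 532.7278 = 6273.2918

6273.2918 $/yr


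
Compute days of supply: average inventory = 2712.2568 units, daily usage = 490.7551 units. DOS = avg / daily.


DOS = 2712.2568 / 490.7551 = 5.5267

5.5267 days


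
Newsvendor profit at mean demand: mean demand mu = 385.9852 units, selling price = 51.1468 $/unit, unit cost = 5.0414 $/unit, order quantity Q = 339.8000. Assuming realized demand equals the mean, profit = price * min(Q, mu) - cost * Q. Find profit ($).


Sales at mu = min(339.8000, 385.9852) = 339.8000
Revenue = 51.1468 * 339.8000 = 17379.6826
Total cost = 5.0414 * 339.8000 = 1713.0677
Profit = 17379.6826 - 1713.0677 = 15666.6149

15666.6149 $


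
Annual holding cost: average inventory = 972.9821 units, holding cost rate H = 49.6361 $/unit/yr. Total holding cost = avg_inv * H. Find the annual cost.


Cost = 972.9821 * 49.6361 = 48295.0368

48295.0368 $/yr


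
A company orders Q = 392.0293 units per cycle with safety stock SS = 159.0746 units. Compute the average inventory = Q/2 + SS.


Q/2 = 196.0146
Avg = 196.0146 + 159.0746 = 355.0892

355.0892 units


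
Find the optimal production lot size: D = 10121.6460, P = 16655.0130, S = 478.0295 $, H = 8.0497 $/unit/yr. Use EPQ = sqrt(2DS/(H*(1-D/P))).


1 - D/P = 1 - 0.6077 = 0.3923
H*(1-D/P) = 3.1577
2DS = 9676890.7531
EPQ = sqrt(3064531.3208) = 1750.5803

1750.5803 units


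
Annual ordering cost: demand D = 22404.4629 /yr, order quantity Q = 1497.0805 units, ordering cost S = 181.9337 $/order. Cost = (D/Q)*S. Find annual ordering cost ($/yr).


Number of orders = D/Q = 14.9654
Cost = 14.9654 * 181.9337 = 2722.7172

2722.7172 $/yr


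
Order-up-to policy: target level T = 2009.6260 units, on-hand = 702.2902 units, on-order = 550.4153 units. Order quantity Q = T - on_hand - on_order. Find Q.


Inventory position = OH + OO = 702.2902 + 550.4153 = 1252.7055
Q = 2009.6260 - 1252.7055 = 756.9205

756.9205 units


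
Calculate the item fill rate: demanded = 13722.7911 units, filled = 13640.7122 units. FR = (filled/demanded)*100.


FR = 13640.7122 / 13722.7911 * 100 = 99.4019

99.4019%


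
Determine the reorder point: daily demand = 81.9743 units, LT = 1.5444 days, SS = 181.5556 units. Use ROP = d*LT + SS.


d*LT = 81.9743 * 1.5444 = 126.6011
ROP = 126.6011 + 181.5556 = 308.1567

308.1567 units


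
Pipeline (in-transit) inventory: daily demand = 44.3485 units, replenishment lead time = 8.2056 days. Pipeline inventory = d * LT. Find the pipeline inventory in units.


Pipeline = 44.3485 * 8.2056 = 363.9061

363.9061 units


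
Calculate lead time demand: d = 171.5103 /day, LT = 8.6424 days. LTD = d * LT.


LTD = 171.5103 * 8.6424 = 1482.2606

1482.2606 units


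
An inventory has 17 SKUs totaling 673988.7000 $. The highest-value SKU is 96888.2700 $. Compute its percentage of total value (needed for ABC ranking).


Top item = 96888.2700
Total = 673988.7000
Percentage = 96888.2700 / 673988.7000 * 100 = 14.3754

14.3754%


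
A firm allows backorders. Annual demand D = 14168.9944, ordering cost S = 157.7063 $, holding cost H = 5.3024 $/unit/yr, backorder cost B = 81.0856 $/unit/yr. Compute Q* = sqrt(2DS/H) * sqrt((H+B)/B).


sqrt(2DS/H) = 918.0636
sqrt((H+B)/B) = 1.0322
Q* = 918.0636 * 1.0322 = 947.6056

947.6056 units


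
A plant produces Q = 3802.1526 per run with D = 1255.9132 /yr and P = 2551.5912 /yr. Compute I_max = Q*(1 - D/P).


D/P = 0.4922
1 - D/P = 0.5078
I_max = 3802.1526 * 0.5078 = 1930.7033

1930.7033 units


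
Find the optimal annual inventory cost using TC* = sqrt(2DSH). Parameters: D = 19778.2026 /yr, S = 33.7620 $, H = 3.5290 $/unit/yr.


2*D*S*H = 4712991.3305
TC* = sqrt(4712991.3305) = 2170.9425

2170.9425 $/yr


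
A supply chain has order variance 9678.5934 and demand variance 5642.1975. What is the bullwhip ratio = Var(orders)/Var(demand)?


BW = 9678.5934 / 5642.1975 = 1.7154

1.7154


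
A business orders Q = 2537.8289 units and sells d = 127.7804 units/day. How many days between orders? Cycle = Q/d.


Cycle = 2537.8289 / 127.7804 = 19.8609

19.8609 days


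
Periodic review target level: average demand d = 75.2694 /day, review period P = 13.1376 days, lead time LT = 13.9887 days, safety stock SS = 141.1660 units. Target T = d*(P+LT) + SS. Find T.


P + LT = 27.1263
d*(P+LT) = 75.2694 * 27.1263 = 2041.7803
T = 2041.7803 + 141.1660 = 2182.9463

2182.9463 units


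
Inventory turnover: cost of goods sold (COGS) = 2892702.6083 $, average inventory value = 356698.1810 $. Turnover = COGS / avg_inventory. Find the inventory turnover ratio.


Turnover = 2892702.6083 / 356698.1810 = 8.1097

8.1097


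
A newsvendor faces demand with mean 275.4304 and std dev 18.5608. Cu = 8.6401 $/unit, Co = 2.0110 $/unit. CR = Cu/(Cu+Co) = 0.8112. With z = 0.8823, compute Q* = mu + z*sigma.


CR = Cu/(Cu+Co) = 8.6401/(8.6401+2.0110) = 0.8112
z = 0.8823
Q* = 275.4304 + 0.8823 * 18.5608 = 291.8066

291.8066 units


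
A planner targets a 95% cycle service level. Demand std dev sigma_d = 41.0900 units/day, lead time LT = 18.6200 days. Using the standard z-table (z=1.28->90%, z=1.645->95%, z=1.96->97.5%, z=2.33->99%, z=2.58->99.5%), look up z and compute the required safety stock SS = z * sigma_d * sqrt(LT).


From the table, SL = 95% corresponds to z = 1.645
sqrt(LT) = sqrt(18.6200) = 4.3151
SS = 1.645 * 41.0900 * 4.3151 = 291.6701

291.6701 units


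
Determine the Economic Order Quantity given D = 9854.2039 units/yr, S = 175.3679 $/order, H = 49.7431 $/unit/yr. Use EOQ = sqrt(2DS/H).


2*D*S = 2 * 9854.2039 * 175.3679 = 3456222.0882
2*D*S/H = 69481.4374
EOQ = sqrt(69481.4374) = 263.5933

263.5933 units


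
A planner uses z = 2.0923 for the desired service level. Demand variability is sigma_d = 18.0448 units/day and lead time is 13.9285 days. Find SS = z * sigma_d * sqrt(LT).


sqrt(LT) = sqrt(13.9285) = 3.7321
SS = 2.0923 * 18.0448 * 3.7321 = 140.9056

140.9056 units


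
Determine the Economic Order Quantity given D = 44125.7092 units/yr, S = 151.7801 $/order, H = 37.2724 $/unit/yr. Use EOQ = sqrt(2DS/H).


2*D*S = 2 * 44125.7092 * 151.7801 = 13394809.1099
2*D*S/H = 359376.0828
EOQ = sqrt(359376.0828) = 599.4798

599.4798 units


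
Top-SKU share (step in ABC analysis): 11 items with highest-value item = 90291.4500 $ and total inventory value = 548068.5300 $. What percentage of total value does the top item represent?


Top item = 90291.4500
Total = 548068.5300
Percentage = 90291.4500 / 548068.5300 * 100 = 16.4745

16.4745%


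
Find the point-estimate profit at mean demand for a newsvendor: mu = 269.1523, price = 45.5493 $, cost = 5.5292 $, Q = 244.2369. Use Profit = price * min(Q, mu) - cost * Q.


Sales at mu = min(244.2369, 269.1523) = 244.2369
Revenue = 45.5493 * 244.2369 = 11124.8198
Total cost = 5.5292 * 244.2369 = 1350.4347
Profit = 11124.8198 - 1350.4347 = 9774.3852

9774.3852 $


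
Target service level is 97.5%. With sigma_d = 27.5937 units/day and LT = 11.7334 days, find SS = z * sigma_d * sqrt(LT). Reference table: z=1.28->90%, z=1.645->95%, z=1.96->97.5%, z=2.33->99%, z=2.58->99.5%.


From the table, SL = 97.5% corresponds to z = 1.96
sqrt(LT) = sqrt(11.7334) = 3.4254
SS = 1.96 * 27.5937 * 3.4254 = 185.2584

185.2584 units


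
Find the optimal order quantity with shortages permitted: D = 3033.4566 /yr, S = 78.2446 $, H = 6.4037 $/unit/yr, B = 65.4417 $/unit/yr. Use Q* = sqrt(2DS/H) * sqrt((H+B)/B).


sqrt(2DS/H) = 272.2674
sqrt((H+B)/B) = 1.0478
Q* = 272.2674 * 1.0478 = 285.2777

285.2777 units


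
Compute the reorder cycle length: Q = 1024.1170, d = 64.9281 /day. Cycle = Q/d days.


Cycle = 1024.1170 / 64.9281 = 15.7731

15.7731 days


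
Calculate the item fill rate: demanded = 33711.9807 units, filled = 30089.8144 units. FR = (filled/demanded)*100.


FR = 30089.8144 / 33711.9807 * 100 = 89.2556

89.2556%


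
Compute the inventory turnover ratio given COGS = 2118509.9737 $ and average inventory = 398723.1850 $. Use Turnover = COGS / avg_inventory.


Turnover = 2118509.9737 / 398723.1850 = 5.3132

5.3132


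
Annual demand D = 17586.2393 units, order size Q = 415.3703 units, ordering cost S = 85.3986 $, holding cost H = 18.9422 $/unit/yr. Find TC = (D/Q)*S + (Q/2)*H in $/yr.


Ordering cost = D*S/Q = 3615.6659
Holding cost = Q*H/2 = 3934.0136
TC = 3615.6659 + 3934.0136 = 7549.6795

7549.6795 $/yr


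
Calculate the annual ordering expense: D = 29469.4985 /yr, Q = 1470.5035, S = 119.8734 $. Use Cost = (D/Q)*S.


Number of orders = D/Q = 20.0404
Cost = 20.0404 * 119.8734 = 2402.3125

2402.3125 $/yr


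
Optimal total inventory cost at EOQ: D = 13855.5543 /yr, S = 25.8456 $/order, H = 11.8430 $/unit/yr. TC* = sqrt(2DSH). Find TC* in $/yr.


2*D*S*H = 8482077.7353
TC* = sqrt(8482077.7353) = 2912.4007

2912.4007 $/yr


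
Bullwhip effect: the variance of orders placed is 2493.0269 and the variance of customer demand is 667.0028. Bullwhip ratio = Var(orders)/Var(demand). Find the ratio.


BW = 2493.0269 / 667.0028 = 3.7377

3.7377


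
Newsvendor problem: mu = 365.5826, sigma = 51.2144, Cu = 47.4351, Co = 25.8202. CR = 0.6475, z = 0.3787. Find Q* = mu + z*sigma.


CR = Cu/(Cu+Co) = 47.4351/(47.4351+25.8202) = 0.6475
z = 0.3787
Q* = 365.5826 + 0.3787 * 51.2144 = 384.9775

384.9775 units


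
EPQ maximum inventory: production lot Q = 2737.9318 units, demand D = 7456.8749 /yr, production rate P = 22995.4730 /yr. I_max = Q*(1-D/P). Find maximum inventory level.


D/P = 0.3243
1 - D/P = 0.6757
I_max = 2737.9318 * 0.6757 = 1850.0868

1850.0868 units


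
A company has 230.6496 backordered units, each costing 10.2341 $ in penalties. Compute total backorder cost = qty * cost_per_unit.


Total = 230.6496 * 10.2341 = 2360.4911

2360.4911 $


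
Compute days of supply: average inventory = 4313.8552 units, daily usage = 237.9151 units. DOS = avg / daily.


DOS = 4313.8552 / 237.9151 = 18.1319

18.1319 days


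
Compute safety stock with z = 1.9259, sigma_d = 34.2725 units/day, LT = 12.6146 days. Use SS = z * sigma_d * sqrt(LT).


sqrt(LT) = sqrt(12.6146) = 3.5517
SS = 1.9259 * 34.2725 * 3.5517 = 234.4317

234.4317 units


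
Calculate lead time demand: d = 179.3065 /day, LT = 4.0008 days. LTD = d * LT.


LTD = 179.3065 * 4.0008 = 717.3694

717.3694 units


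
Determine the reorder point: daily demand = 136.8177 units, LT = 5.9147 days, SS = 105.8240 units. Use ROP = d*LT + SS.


d*LT = 136.8177 * 5.9147 = 809.2357
ROP = 809.2357 + 105.8240 = 915.0597

915.0597 units


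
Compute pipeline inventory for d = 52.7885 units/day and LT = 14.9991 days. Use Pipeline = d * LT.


Pipeline = 52.7885 * 14.9991 = 791.7800

791.7800 units


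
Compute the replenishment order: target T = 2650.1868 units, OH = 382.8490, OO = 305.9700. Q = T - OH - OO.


Inventory position = OH + OO = 382.8490 + 305.9700 = 688.8190
Q = 2650.1868 - 688.8190 = 1961.3678

1961.3678 units


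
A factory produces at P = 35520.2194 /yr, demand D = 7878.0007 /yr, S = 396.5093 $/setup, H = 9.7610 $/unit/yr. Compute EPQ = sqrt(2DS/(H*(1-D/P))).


1 - D/P = 1 - 0.2218 = 0.7782
H*(1-D/P) = 7.5961
2DS = 6247401.0859
EPQ = sqrt(822446.8033) = 906.8885

906.8885 units


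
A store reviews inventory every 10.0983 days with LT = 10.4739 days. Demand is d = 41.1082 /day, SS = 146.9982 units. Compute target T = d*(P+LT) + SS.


P + LT = 20.5722
d*(P+LT) = 41.1082 * 20.5722 = 845.6861
T = 845.6861 + 146.9982 = 992.6843

992.6843 units


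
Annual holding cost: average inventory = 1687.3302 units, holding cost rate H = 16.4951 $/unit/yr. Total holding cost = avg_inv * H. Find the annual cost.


Cost = 1687.3302 * 16.4951 = 27832.6804

27832.6804 $/yr


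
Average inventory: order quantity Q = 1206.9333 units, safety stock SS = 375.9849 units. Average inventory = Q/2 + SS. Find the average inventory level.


Q/2 = 603.4666
Avg = 603.4666 + 375.9849 = 979.4515

979.4515 units


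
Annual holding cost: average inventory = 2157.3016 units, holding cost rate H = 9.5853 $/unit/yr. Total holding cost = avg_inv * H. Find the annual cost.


Cost = 2157.3016 * 9.5853 = 20678.3830

20678.3830 $/yr


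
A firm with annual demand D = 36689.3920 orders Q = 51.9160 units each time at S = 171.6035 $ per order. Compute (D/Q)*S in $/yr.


Number of orders = D/Q = 706.7068
Cost = 706.7068 * 171.6035 = 121273.3662

121273.3662 $/yr


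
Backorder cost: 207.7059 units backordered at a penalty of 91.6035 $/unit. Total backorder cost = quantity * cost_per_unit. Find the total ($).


Total = 207.7059 * 91.6035 = 19026.5874

19026.5874 $


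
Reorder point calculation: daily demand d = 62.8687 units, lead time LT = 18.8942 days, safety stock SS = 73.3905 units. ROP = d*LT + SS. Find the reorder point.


d*LT = 62.8687 * 18.8942 = 1187.8538
ROP = 1187.8538 + 73.3905 = 1261.2443

1261.2443 units


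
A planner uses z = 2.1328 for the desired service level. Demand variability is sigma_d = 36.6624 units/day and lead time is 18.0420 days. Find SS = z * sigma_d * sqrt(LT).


sqrt(LT) = sqrt(18.0420) = 4.2476
SS = 2.1328 * 36.6624 * 4.2476 = 332.1340

332.1340 units


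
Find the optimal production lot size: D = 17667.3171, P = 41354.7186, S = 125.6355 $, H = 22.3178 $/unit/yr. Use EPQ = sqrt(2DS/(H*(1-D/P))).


1 - D/P = 1 - 0.4272 = 0.5728
H*(1-D/P) = 12.7833
2DS = 4439284.4350
EPQ = sqrt(347271.5771) = 589.2975

589.2975 units


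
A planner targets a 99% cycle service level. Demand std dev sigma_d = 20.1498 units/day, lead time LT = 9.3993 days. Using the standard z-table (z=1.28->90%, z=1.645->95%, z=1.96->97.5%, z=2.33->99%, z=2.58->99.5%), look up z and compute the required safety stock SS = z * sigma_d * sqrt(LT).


From the table, SL = 99% corresponds to z = 2.33
sqrt(LT) = sqrt(9.3993) = 3.0658
SS = 2.33 * 20.1498 * 3.0658 = 143.9377

143.9377 units


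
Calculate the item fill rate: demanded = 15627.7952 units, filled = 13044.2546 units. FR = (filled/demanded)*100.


FR = 13044.2546 / 15627.7952 * 100 = 83.4683

83.4683%


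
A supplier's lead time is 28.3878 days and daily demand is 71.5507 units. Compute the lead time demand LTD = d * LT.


LTD = 71.5507 * 28.3878 = 2031.1670

2031.1670 units


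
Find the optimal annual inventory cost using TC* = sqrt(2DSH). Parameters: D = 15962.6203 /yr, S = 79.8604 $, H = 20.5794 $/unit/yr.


2*D*S*H = 52468466.1917
TC* = sqrt(52468466.1917) = 7243.5120

7243.5120 $/yr


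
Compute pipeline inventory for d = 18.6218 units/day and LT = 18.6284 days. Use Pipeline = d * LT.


Pipeline = 18.6218 * 18.6284 = 346.8943

346.8943 units


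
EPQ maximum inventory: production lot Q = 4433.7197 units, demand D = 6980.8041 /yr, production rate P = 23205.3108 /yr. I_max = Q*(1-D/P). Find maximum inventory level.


D/P = 0.3008
1 - D/P = 0.6992
I_max = 4433.7197 * 0.6992 = 3099.9333

3099.9333 units


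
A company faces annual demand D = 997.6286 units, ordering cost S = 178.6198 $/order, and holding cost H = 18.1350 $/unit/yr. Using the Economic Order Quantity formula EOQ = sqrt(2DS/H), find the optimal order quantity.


2*D*S = 2 * 997.6286 * 178.6198 = 356392.4420
2*D*S/H = 19652.1887
EOQ = sqrt(19652.1887) = 140.1863

140.1863 units


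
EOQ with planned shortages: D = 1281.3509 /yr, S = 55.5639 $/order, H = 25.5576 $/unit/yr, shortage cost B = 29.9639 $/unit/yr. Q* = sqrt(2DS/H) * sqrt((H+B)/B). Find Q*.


sqrt(2DS/H) = 74.6424
sqrt((H+B)/B) = 1.3612
Q* = 74.6424 * 1.3612 = 101.6054

101.6054 units


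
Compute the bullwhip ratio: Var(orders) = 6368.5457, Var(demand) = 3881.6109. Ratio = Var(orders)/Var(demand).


BW = 6368.5457 / 3881.6109 = 1.6407

1.6407


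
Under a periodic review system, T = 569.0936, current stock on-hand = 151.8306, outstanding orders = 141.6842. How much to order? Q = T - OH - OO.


Inventory position = OH + OO = 151.8306 + 141.6842 = 293.5148
Q = 569.0936 - 293.5148 = 275.5788

275.5788 units


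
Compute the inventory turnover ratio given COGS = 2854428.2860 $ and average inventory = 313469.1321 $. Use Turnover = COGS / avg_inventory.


Turnover = 2854428.2860 / 313469.1321 = 9.1059

9.1059


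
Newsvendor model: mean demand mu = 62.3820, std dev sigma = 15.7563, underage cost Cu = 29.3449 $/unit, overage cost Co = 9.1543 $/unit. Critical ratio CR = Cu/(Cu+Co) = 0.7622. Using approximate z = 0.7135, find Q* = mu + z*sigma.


CR = Cu/(Cu+Co) = 29.3449/(29.3449+9.1543) = 0.7622
z = 0.7135
Q* = 62.3820 + 0.7135 * 15.7563 = 73.6241

73.6241 units


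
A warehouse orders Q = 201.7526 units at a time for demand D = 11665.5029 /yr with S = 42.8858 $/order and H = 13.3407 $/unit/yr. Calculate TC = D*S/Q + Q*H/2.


Ordering cost = D*S/Q = 2479.6926
Holding cost = Q*H/2 = 1345.7605
TC = 2479.6926 + 1345.7605 = 3825.4530

3825.4530 $/yr


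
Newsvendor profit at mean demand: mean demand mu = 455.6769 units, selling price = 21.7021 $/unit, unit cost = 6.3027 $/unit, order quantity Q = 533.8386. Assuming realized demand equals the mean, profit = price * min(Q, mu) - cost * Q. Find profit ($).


Sales at mu = min(533.8386, 455.6769) = 455.6769
Revenue = 21.7021 * 455.6769 = 9889.1457
Total cost = 6.3027 * 533.8386 = 3364.6245
Profit = 9889.1457 - 3364.6245 = 6524.5211

6524.5211 $


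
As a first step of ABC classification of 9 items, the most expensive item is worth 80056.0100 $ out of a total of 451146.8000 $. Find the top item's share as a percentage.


Top item = 80056.0100
Total = 451146.8000
Percentage = 80056.0100 / 451146.8000 * 100 = 17.7450

17.7450%


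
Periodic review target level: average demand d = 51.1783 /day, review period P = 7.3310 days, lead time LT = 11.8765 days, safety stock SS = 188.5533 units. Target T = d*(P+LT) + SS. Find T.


P + LT = 19.2075
d*(P+LT) = 51.1783 * 19.2075 = 983.0072
T = 983.0072 + 188.5533 = 1171.5605

1171.5605 units


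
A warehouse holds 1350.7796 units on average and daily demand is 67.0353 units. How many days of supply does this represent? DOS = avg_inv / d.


DOS = 1350.7796 / 67.0353 = 20.1503

20.1503 days


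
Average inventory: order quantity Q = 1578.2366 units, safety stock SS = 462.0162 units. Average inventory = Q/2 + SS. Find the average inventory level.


Q/2 = 789.1183
Avg = 789.1183 + 462.0162 = 1251.1345

1251.1345 units


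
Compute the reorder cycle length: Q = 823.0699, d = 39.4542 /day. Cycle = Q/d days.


Cycle = 823.0699 / 39.4542 = 20.8614

20.8614 days


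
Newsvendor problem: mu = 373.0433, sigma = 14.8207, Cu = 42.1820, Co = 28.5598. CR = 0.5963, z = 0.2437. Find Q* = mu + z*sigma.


CR = Cu/(Cu+Co) = 42.1820/(42.1820+28.5598) = 0.5963
z = 0.2437
Q* = 373.0433 + 0.2437 * 14.8207 = 376.6551

376.6551 units


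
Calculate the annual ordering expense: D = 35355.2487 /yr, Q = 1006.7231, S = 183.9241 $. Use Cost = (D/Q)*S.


Number of orders = D/Q = 35.1191
Cost = 35.1191 * 183.9241 = 6459.2561

6459.2561 $/yr


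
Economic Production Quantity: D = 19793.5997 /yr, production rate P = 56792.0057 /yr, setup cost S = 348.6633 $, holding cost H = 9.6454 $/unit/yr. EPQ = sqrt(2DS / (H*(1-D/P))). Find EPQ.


1 - D/P = 1 - 0.3485 = 0.6515
H*(1-D/P) = 6.2837
2DS = 13802603.5806
EPQ = sqrt(2196569.5816) = 1482.0829

1482.0829 units


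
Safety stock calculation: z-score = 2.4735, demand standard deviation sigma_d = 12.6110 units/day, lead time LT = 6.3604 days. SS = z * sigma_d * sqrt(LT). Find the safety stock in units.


sqrt(LT) = sqrt(6.3604) = 2.5220
SS = 2.4735 * 12.6110 * 2.5220 = 78.6690

78.6690 units


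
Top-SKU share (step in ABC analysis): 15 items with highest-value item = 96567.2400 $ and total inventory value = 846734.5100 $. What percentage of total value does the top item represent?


Top item = 96567.2400
Total = 846734.5100
Percentage = 96567.2400 / 846734.5100 * 100 = 11.4047

11.4047%


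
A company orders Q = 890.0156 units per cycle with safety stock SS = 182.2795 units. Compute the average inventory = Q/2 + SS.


Q/2 = 445.0078
Avg = 445.0078 + 182.2795 = 627.2873

627.2873 units


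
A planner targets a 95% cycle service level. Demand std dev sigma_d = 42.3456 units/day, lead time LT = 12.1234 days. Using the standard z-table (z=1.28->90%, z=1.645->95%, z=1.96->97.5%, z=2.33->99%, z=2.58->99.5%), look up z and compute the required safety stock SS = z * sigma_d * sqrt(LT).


From the table, SL = 95% corresponds to z = 1.645
sqrt(LT) = sqrt(12.1234) = 3.4819
SS = 1.645 * 42.3456 * 3.4819 = 242.5417

242.5417 units


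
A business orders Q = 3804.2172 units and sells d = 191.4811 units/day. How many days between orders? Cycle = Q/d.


Cycle = 3804.2172 / 191.4811 = 19.8673

19.8673 days


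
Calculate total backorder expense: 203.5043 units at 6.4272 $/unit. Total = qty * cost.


Total = 203.5043 * 6.4272 = 1307.9628

1307.9628 $


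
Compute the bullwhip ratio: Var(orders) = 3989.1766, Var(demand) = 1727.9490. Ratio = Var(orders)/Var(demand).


BW = 3989.1766 / 1727.9490 = 2.3086

2.3086


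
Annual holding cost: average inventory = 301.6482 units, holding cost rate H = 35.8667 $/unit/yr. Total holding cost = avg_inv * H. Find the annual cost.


Cost = 301.6482 * 35.8667 = 10819.1255

10819.1255 $/yr


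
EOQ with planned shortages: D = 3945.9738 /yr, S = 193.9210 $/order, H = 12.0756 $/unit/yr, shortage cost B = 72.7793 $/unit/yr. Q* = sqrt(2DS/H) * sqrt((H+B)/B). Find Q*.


sqrt(2DS/H) = 356.0001
sqrt((H+B)/B) = 1.0798
Q* = 356.0001 * 1.0798 = 384.4012

384.4012 units


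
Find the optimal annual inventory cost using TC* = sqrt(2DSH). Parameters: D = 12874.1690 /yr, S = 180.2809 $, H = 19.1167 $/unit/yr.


2*D*S*H = 88738451.0598
TC* = sqrt(88738451.0598) = 9420.1089

9420.1089 $/yr


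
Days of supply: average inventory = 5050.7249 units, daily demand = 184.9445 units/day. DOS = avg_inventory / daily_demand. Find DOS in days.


DOS = 5050.7249 / 184.9445 = 27.3094

27.3094 days


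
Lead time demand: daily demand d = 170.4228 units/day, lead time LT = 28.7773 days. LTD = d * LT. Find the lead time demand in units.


LTD = 170.4228 * 28.7773 = 4904.3080

4904.3080 units


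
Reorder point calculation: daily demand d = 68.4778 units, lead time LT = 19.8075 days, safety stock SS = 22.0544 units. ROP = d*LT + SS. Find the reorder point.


d*LT = 68.4778 * 19.8075 = 1356.3740
ROP = 1356.3740 + 22.0544 = 1378.4284

1378.4284 units


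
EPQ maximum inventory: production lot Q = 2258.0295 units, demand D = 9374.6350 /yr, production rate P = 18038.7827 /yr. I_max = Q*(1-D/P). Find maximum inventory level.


D/P = 0.5197
1 - D/P = 0.4803
I_max = 2258.0295 * 0.4803 = 1084.5466

1084.5466 units


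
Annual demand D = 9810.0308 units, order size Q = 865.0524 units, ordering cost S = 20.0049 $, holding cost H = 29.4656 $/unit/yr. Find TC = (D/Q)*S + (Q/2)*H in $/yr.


Ordering cost = D*S/Q = 226.8633
Holding cost = Q*H/2 = 12744.6440
TC = 226.8633 + 12744.6440 = 12971.5073

12971.5073 $/yr


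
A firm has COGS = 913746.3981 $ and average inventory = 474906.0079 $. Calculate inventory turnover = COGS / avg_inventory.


Turnover = 913746.3981 / 474906.0079 = 1.9241

1.9241


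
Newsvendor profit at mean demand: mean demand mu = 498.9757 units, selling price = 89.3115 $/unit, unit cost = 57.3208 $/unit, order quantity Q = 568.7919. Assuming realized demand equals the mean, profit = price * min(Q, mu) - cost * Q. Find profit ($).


Sales at mu = min(568.7919, 498.9757) = 498.9757
Revenue = 89.3115 * 498.9757 = 44564.2682
Total cost = 57.3208 * 568.7919 = 32603.6067
Profit = 44564.2682 - 32603.6067 = 11960.6615

11960.6615 $


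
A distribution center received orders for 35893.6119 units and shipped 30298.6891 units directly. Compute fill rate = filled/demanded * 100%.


FR = 30298.6891 / 35893.6119 * 100 = 84.4125

84.4125%


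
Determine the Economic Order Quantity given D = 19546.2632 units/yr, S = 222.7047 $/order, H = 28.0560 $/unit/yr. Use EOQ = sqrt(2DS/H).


2*D*S = 2 * 19546.2632 * 222.7047 = 8706089.3642
2*D*S/H = 310311.1407
EOQ = sqrt(310311.1407) = 557.0558

557.0558 units


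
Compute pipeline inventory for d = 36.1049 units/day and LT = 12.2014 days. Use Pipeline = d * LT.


Pipeline = 36.1049 * 12.2014 = 440.5303

440.5303 units


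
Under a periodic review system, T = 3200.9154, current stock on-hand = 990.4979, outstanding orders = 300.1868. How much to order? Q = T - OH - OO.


Inventory position = OH + OO = 990.4979 + 300.1868 = 1290.6847
Q = 3200.9154 - 1290.6847 = 1910.2307

1910.2307 units


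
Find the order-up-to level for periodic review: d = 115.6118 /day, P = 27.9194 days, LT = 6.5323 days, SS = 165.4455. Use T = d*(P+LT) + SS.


P + LT = 34.4517
d*(P+LT) = 115.6118 * 34.4517 = 3983.0231
T = 3983.0231 + 165.4455 = 4148.4686

4148.4686 units


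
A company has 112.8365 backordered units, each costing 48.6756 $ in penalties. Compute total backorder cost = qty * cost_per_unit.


Total = 112.8365 * 48.6756 = 5492.3843

5492.3843 $


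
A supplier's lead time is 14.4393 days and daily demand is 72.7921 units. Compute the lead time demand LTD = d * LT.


LTD = 72.7921 * 14.4393 = 1051.0670

1051.0670 units


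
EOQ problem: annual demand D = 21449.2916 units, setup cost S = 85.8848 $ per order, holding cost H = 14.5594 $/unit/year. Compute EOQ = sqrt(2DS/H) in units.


2*D*S = 2 * 21449.2916 * 85.8848 = 3684336.2384
2*D*S/H = 253055.4994
EOQ = sqrt(253055.4994) = 503.0462

503.0462 units


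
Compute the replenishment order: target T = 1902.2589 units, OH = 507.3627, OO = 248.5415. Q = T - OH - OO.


Inventory position = OH + OO = 507.3627 + 248.5415 = 755.9042
Q = 1902.2589 - 755.9042 = 1146.3547

1146.3547 units
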